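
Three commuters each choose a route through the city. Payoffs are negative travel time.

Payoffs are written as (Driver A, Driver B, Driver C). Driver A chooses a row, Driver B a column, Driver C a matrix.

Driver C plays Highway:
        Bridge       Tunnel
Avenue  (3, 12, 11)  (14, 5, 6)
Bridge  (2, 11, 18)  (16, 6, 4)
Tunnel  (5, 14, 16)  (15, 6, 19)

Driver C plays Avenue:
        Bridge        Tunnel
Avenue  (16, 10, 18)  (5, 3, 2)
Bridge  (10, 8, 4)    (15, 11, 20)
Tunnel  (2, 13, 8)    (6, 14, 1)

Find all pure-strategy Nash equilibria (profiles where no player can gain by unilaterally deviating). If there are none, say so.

(Avenue, Bridge, Highway): Driver A can switch to Tunnel (3 → 5). Not NE.
(Avenue, Bridge, Avenue): Driver A gets 16, best alternative 10; Driver B gets 10, best alternative 3; Driver C gets 18, best alternative 11. No profitable deviation — NE.
(Avenue, Tunnel, Highway): Driver A can switch to Bridge (14 → 16). Not NE.
(Avenue, Tunnel, Avenue): Driver A can switch to Bridge (5 → 15). Not NE.
(Bridge, Bridge, Highway): Driver A can switch to Avenue (2 → 3). Not NE.
(Bridge, Bridge, Avenue): Driver A can switch to Avenue (10 → 16). Not NE.
(Bridge, Tunnel, Highway): Driver B can switch to Bridge (6 → 11). Not NE.
(Bridge, Tunnel, Avenue): Driver A gets 15, best alternative 6; Driver B gets 11, best alternative 8; Driver C gets 20, best alternative 4. No profitable deviation — NE.
(Tunnel, Bridge, Highway): Driver A gets 5, best alternative 3; Driver B gets 14, best alternative 6; Driver C gets 16, best alternative 8. No profitable deviation — NE.
(Tunnel, Bridge, Avenue): Driver A can switch to Avenue (2 → 16). Not NE.
(Tunnel, Tunnel, Highway): Driver A can switch to Bridge (15 → 16). Not NE.
(Tunnel, Tunnel, Avenue): Driver A can switch to Bridge (6 → 15). Not NE.

Pure-strategy Nash equilibria: (Avenue, Bridge, Avenue); (Bridge, Tunnel, Avenue); (Tunnel, Bridge, Highway)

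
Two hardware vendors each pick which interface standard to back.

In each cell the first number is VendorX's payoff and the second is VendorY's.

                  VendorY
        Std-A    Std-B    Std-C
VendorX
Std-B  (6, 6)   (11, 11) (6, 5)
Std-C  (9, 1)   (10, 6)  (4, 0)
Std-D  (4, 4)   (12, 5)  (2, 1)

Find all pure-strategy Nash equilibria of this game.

Pure NE: (Std-D, Std-B)

(Std-B, Std-A): VendorX can switch to Std-C (6 → 9). Not NE.
(Std-B, Std-B): VendorX can switch to Std-D (11 → 12). Not NE.
(Std-B, Std-C): VendorY can switch to Std-A (5 → 6). Not NE.
(Std-C, Std-A): VendorY can switch to Std-B (1 → 6). Not NE.
(Std-C, Std-B): VendorX can switch to Std-B (10 → 11). Not NE.
(Std-C, Std-C): VendorX can switch to Std-B (4 → 6). Not NE.
(Std-D, Std-A): VendorX can switch to Std-B (4 → 6). Not NE.
(Std-D, Std-B): VendorX gets 12, best alternative 11; VendorY gets 5, best alternative 4. No profitable deviation — NE.
(Std-D, Std-C): VendorX can switch to Std-B (2 → 6). Not NE.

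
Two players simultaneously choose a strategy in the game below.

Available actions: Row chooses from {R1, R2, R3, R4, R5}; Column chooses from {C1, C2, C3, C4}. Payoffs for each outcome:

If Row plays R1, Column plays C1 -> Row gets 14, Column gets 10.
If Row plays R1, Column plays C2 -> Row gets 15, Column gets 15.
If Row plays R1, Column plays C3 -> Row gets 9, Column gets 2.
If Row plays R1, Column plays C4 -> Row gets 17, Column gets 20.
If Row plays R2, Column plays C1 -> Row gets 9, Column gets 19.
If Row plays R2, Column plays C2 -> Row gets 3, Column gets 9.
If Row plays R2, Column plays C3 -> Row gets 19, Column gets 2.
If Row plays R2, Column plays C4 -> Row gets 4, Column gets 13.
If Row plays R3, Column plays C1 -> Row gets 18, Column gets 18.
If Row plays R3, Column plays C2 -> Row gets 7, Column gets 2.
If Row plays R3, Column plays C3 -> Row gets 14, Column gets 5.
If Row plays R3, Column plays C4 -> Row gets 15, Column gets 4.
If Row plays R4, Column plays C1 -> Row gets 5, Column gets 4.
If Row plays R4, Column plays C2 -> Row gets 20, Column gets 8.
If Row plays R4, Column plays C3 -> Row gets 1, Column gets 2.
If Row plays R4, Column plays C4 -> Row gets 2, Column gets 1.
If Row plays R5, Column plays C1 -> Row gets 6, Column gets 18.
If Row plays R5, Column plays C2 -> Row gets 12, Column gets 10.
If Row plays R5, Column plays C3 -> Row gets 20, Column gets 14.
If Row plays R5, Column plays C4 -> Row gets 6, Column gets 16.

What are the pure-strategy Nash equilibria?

(R1, C4) and (R3, C1) and (R4, C2)

For each strategy profile, look for a profitable unilateral deviation.
(R1, C1): Row can switch to R3 (14 → 18). Not NE.
(R1, C2): Row can switch to R4 (15 → 20). Not NE.
(R1, C3): Row can switch to R2 (9 → 19). Not NE.
(R1, C4): Row gets 17, best alternative 15; Column gets 20, best alternative 15. No profitable deviation — NE.
(R2, C1): Row can switch to R1 (9 → 14). Not NE.
(R2, C2): Row can switch to R1 (3 → 15). Not NE.
(R2, C3): Row can switch to R5 (19 → 20). Not NE.
(R2, C4): Row can switch to R1 (4 → 17). Not NE.
(R3, C1): Row gets 18, best alternative 14; Column gets 18, best alternative 5. No profitable deviation — NE.
(R3, C2): Row can switch to R1 (7 → 15). Not NE.
(R3, C3): Row can switch to R2 (14 → 19). Not NE.
(R3, C4): Row can switch to R1 (15 → 17). Not NE.
(R4, C2): Row gets 20, best alternative 15; Column gets 8, best alternative 4. No profitable deviation — NE.
(The remaining 7 profiles each have a profitable deviation by the same check.)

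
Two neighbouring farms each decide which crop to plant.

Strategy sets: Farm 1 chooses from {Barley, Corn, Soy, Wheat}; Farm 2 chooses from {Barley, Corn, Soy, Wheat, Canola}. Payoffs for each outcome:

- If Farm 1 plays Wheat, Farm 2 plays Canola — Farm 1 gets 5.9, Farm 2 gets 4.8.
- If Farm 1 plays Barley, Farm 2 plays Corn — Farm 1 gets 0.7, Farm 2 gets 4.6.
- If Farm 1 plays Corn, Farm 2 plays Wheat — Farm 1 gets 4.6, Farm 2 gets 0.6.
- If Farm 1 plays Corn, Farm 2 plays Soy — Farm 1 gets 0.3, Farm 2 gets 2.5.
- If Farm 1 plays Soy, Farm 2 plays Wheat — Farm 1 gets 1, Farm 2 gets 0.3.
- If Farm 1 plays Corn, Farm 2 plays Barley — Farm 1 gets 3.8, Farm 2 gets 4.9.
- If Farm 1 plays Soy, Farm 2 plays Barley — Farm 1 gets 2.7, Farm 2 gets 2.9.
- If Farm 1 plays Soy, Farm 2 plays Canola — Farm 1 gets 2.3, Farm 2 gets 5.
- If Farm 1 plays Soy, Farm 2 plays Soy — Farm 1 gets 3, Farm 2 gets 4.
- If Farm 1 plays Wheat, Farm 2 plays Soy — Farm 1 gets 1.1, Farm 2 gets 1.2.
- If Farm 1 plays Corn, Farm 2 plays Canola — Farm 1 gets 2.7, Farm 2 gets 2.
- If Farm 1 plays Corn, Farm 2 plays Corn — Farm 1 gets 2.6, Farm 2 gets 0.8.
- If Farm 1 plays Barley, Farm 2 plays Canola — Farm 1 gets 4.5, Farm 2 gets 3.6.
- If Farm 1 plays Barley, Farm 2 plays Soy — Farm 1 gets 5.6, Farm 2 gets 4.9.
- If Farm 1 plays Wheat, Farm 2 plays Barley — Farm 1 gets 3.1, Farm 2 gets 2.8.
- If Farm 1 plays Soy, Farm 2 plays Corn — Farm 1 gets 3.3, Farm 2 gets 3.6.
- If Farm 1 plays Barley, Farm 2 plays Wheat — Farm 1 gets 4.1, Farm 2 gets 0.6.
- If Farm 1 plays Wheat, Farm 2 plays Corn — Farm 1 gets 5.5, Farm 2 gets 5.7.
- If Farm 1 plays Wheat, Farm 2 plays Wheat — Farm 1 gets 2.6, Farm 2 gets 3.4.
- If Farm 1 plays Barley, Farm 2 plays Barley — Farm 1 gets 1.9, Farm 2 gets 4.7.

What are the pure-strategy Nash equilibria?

Farm 1 against Barley: payoffs 1.9, 3.8, 2.7, 3.1 → best response Corn.
Farm 1 against Corn: payoffs 0.7, 2.6, 3.3, 5.5 → best response Wheat.
Farm 1 against Soy: payoffs 5.6, 0.3, 3, 1.1 → best response Barley.
Farm 1 against Wheat: payoffs 4.1, 4.6, 1, 2.6 → best response Corn.
Farm 1 against Canola: payoffs 4.5, 2.7, 2.3, 5.9 → best response Wheat.
Farm 2 against Barley: payoffs 4.7, 4.6, 4.9, 0.6, 3.6 → best response Soy.
Farm 2 against Corn: payoffs 4.9, 0.8, 2.5, 0.6, 2 → best response Barley.
Farm 2 against Soy: payoffs 2.9, 3.6, 4, 0.3, 5 → best response Canola.
Farm 2 against Wheat: payoffs 2.8, 5.7, 1.2, 3.4, 4.8 → best response Corn.
Mutual best responses: (Barley, Soy); (Corn, Barley); (Wheat, Corn).

The pure Nash equilibria are (Barley, Soy) and (Corn, Barley) and (Wheat, Corn).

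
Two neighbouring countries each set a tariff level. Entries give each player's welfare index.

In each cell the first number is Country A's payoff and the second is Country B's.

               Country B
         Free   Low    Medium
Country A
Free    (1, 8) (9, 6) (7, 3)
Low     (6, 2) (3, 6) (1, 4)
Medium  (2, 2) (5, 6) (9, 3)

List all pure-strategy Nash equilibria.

(Free, Free): Country A can switch to Low (1 → 6). Not NE.
(Free, Low): Country B can switch to Free (6 → 8). Not NE.
(Free, Medium): Country A can switch to Medium (7 → 9). Not NE.
(Low, Free): Country B can switch to Low (2 → 6). Not NE.
(Low, Low): Country A can switch to Free (3 → 9). Not NE.
(Low, Medium): Country A can switch to Free (1 → 7). Not NE.
(Medium, Free): Country A can switch to Low (2 → 6). Not NE.
(Medium, Low): Country A can switch to Free (5 → 9). Not NE.
(The remaining 1 profile has a profitable deviation by the same check.)

There is no pure-strategy Nash equilibrium.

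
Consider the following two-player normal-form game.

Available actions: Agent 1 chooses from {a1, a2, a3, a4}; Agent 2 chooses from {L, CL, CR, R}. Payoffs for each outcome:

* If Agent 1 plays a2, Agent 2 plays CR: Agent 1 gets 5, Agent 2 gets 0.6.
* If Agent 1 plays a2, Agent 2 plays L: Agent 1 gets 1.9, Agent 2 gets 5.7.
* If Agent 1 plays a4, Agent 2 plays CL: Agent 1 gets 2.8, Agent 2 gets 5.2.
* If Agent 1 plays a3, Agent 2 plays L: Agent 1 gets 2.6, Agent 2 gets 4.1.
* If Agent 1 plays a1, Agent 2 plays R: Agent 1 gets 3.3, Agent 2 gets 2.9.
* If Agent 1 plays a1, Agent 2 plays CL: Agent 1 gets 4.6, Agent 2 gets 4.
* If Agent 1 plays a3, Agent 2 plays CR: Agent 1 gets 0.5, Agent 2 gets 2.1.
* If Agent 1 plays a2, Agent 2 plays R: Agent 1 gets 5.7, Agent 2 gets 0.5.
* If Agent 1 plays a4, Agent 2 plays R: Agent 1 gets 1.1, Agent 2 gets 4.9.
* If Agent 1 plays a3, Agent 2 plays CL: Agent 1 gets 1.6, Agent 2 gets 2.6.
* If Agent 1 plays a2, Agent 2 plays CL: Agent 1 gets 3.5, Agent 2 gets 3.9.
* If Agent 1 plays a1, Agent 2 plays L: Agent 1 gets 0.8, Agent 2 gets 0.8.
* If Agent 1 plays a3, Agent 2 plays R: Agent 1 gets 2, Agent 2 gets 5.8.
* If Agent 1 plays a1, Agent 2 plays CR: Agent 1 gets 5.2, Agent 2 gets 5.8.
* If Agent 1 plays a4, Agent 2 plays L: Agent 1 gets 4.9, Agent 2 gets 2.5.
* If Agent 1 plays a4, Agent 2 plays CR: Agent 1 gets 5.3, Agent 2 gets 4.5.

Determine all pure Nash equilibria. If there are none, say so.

For each strategy profile, look for a profitable unilateral deviation.
(a1, L): Agent 1 can switch to a2 (0.8 → 1.9). Not NE.
(a1, CL): Agent 2 can switch to CR (4 → 5.8). Not NE.
(a1, CR): Agent 1 can switch to a4 (5.2 → 5.3). Not NE.
(a1, R): Agent 1 can switch to a2 (3.3 → 5.7). Not NE.
(a2, L): Agent 1 can switch to a3 (1.9 → 2.6). Not NE.
(a2, CL): Agent 1 can switch to a1 (3.5 → 4.6). Not NE.
(The remaining 10 profiles each have a profitable deviation by the same check.)

This game has no pure Nash equilibrium.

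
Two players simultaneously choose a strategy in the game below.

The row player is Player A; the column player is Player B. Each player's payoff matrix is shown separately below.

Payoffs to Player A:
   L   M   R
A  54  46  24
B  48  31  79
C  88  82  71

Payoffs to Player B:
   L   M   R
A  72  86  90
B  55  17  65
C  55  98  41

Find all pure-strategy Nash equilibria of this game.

(B, R); (C, M)

Player A against L: payoffs 54, 48, 88 → best response C.
Player A against M: payoffs 46, 31, 82 → best response C.
Player A against R: payoffs 24, 79, 71 → best response B.
Player B against A: payoffs 72, 86, 90 → best response R.
Player B against B: payoffs 55, 17, 65 → best response R.
Player B against C: payoffs 55, 98, 41 → best response M.
Mutual best responses: (B, R); (C, M).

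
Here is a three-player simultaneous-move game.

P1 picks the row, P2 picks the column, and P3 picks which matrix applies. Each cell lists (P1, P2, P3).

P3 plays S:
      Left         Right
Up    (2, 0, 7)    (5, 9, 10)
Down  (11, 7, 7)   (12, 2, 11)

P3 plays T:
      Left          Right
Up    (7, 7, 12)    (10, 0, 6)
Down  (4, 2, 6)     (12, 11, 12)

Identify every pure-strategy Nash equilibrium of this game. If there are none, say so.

Pure-strategy Nash equilibria: (Up, Left, T) and (Down, Left, S) and (Down, Right, T)

P1 against (Left, S): payoffs 2, 11 → best response Down.
P1 against (Left, T): payoffs 7, 4 → best response Up.
P1 against (Right, S): payoffs 5, 12 → best response Down.
P1 against (Right, T): payoffs 10, 12 → best response Down.
P2 against (Up, S): payoffs 0, 9 → best response Right.
P2 against (Up, T): payoffs 7, 0 → best response Left.
P2 against (Down, S): payoffs 7, 2 → best response Left.
P2 against (Down, T): payoffs 2, 11 → best response Right.
P3 against (Up, Left): payoffs 7, 12 → best response T.
P3 against (Up, Right): payoffs 10, 6 → best response S.
P3 against (Down, Left): payoffs 7, 6 → best response S.
P3 against (Down, Right): payoffs 11, 12 → best response T.
Mutual best responses: (Up, Left, T); (Down, Left, S); (Down, Right, T).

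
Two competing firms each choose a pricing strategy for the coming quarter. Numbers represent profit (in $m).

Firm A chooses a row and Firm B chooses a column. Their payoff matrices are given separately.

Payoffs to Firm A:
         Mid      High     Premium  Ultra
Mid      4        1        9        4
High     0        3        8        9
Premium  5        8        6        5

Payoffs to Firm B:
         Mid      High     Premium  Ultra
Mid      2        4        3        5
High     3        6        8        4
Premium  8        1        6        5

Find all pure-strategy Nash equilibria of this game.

(Mid, Mid): Firm A can switch to Premium (4 → 5). Not NE.
(Mid, High): Firm A can switch to High (1 → 3). Not NE.
(Mid, Premium): Firm B can switch to High (3 → 4). Not NE.
(Mid, Ultra): Firm A can switch to High (4 → 9). Not NE.
(High, Mid): Firm A can switch to Mid (0 → 4). Not NE.
(High, High): Firm A can switch to Premium (3 → 8). Not NE.
(High, Premium): Firm A can switch to Mid (8 → 9). Not NE.
(High, Ultra): Firm B can switch to High (4 → 6). Not NE.
(Premium, Mid): Firm A gets 5, best alternative 4; Firm B gets 8, best alternative 6. No profitable deviation — NE.
(The remaining 3 profiles each have a profitable deviation by the same check.)

The unique pure-strategy Nash equilibrium is (Premium, Mid).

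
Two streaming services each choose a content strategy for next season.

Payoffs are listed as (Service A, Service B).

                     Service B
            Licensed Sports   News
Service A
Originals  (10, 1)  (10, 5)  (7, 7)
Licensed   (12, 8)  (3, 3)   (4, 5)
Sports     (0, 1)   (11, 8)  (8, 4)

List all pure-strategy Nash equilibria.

Service A against Licensed: payoffs 10, 12, 0 → best response Licensed.
Service A against Sports: payoffs 10, 3, 11 → best response Sports.
Service A against News: payoffs 7, 4, 8 → best response Sports.
Service B against Originals: payoffs 1, 5, 7 → best response News.
Service B against Licensed: payoffs 8, 3, 5 → best response Licensed.
Service B against Sports: payoffs 1, 8, 4 → best response Sports.
Mutual best responses: (Licensed, Licensed); (Sports, Sports).

(Licensed, Licensed), (Sports, Sports)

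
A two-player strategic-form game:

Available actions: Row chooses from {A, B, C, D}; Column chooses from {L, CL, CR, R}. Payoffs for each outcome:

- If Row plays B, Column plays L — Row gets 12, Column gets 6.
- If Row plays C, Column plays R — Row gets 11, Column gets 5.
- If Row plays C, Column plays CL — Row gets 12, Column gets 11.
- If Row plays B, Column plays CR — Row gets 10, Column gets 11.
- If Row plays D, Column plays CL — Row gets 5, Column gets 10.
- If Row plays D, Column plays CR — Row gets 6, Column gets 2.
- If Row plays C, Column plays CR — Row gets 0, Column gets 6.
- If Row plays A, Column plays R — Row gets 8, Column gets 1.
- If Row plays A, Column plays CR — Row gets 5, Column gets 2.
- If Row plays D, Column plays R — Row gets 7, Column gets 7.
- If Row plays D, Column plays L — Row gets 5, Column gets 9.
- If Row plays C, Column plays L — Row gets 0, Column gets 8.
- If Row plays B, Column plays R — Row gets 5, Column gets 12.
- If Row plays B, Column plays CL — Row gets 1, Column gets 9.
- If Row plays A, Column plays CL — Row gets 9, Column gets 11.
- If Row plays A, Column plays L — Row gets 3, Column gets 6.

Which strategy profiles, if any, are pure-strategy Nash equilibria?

The unique pure-strategy Nash equilibrium is (C, CL).

Row against L: payoffs 3, 12, 0, 5 → best response B.
Row against CL: payoffs 9, 1, 12, 5 → best response C.
Row against CR: payoffs 5, 10, 0, 6 → best response B.
Row against R: payoffs 8, 5, 11, 7 → best response C.
Column against A: payoffs 6, 11, 2, 1 → best response CL.
Column against B: payoffs 6, 9, 11, 12 → best response R.
Column against C: payoffs 8, 11, 6, 5 → best response CL.
Column against D: payoffs 9, 10, 2, 7 → best response CL.
Mutual best responses: (C, CL).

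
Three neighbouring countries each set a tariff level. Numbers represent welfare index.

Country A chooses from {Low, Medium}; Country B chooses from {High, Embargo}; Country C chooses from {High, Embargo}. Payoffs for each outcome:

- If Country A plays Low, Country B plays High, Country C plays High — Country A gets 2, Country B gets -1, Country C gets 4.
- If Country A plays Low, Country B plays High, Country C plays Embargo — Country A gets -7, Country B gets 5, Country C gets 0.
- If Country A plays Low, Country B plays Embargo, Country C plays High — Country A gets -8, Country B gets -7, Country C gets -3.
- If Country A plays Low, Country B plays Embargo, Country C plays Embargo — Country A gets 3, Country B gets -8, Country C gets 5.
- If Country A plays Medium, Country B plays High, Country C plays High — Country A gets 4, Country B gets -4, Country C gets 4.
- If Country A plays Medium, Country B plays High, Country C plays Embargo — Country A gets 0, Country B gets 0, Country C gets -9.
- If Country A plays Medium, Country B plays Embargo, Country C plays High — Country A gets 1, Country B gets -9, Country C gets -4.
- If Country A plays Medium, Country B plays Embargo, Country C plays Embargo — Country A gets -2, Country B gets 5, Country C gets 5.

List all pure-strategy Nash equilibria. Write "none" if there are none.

(Medium, High, High)

(Low, High, High): Country A can switch to Medium (2 → 4). Not NE.
(Low, High, Embargo): Country A can switch to Medium (-7 → 0). Not NE.
(Low, Embargo, High): Country A can switch to Medium (-8 → 1). Not NE.
(Low, Embargo, Embargo): Country B can switch to High (-8 → 5). Not NE.
(Medium, High, High): Country A gets 4, best alternative 2; Country B gets -4, best alternative -9; Country C gets 4, best alternative -9. No profitable deviation — NE.
(Medium, High, Embargo): Country B can switch to Embargo (0 → 5). Not NE.
(Medium, Embargo, High): Country B can switch to High (-9 → -4). Not NE.
(Medium, Embargo, Embargo): Country A can switch to Low (-2 → 3). Not NE.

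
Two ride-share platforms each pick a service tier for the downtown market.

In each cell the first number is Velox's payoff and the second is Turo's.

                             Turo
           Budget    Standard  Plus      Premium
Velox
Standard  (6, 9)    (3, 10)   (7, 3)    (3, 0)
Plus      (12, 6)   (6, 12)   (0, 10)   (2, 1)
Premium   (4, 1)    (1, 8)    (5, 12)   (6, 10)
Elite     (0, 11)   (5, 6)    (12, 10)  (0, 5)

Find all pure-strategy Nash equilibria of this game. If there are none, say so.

Velox against Budget: payoffs 6, 12, 4, 0 → best response Plus.
Velox against Standard: payoffs 3, 6, 1, 5 → best response Plus.
Velox against Plus: payoffs 7, 0, 5, 12 → best response Elite.
Velox against Premium: payoffs 3, 2, 6, 0 → best response Premium.
Turo against Standard: payoffs 9, 10, 3, 0 → best response Standard.
Turo against Plus: payoffs 6, 12, 10, 1 → best response Standard.
Turo against Premium: payoffs 1, 8, 12, 10 → best response Plus.
Turo against Elite: payoffs 11, 6, 10, 5 → best response Budget.
Mutual best responses: (Plus, Standard).

The unique pure-strategy Nash equilibrium is (Plus, Standard).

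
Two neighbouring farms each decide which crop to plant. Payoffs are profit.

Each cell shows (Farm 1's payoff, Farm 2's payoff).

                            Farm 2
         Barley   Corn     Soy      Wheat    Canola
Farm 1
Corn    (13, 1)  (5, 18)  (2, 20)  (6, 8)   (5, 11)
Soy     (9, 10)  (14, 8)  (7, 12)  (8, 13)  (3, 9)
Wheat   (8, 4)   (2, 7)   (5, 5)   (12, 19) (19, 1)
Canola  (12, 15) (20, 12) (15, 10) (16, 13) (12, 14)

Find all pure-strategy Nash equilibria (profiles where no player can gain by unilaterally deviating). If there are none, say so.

There is no pure-strategy Nash equilibrium.

Farm 1 against Barley: payoffs 13, 9, 8, 12 → best response Corn.
Farm 1 against Corn: payoffs 5, 14, 2, 20 → best response Canola.
Farm 1 against Soy: payoffs 2, 7, 5, 15 → best response Canola.
Farm 1 against Wheat: payoffs 6, 8, 12, 16 → best response Canola.
Farm 1 against Canola: payoffs 5, 3, 19, 12 → best response Wheat.
Farm 2 against Corn: payoffs 1, 18, 20, 8, 11 → best response Soy.
Farm 2 against Soy: payoffs 10, 8, 12, 13, 9 → best response Wheat.
Farm 2 against Wheat: payoffs 4, 7, 5, 19, 1 → best response Wheat.
Farm 2 against Canola: payoffs 15, 12, 10, 13, 14 → best response Barley.
No profile is a mutual best response for all players.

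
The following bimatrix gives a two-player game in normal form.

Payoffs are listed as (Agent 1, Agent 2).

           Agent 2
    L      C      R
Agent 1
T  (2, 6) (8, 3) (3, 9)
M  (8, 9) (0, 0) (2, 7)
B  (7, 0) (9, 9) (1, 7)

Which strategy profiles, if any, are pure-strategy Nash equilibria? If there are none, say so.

(T, L): Agent 1 can switch to M (2 → 8). Not NE.
(T, C): Agent 1 can switch to B (8 → 9). Not NE.
(T, R): Agent 1 gets 3, best alternative 2; Agent 2 gets 9, best alternative 6. No profitable deviation — NE.
(M, L): Agent 1 gets 8, best alternative 7; Agent 2 gets 9, best alternative 7. No profitable deviation — NE.
(M, C): Agent 1 can switch to T (0 → 8). Not NE.
(M, R): Agent 1 can switch to T (2 → 3). Not NE.
(B, L): Agent 1 can switch to M (7 → 8). Not NE.
(B, C): Agent 1 gets 9, best alternative 8; Agent 2 gets 9, best alternative 7. No profitable deviation — NE.
(B, R): Agent 1 can switch to T (1 → 3). Not NE.

The pure Nash equilibria are (T, R); (M, L); (B, C).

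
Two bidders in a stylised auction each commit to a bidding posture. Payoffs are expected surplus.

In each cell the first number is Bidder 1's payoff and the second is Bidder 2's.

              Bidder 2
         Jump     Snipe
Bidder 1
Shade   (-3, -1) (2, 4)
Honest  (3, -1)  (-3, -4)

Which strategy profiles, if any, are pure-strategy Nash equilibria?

Pure-strategy Nash equilibria: (Shade, Snipe) and (Honest, Jump)

Bidder 1 against Jump: payoffs -3, 3 → best response Honest.
Bidder 1 against Snipe: payoffs 2, -3 → best response Shade.
Bidder 2 against Shade: payoffs -1, 4 → best response Snipe.
Bidder 2 against Honest: payoffs -1, -4 → best response Jump.
Mutual best responses: (Shade, Snipe); (Honest, Jump).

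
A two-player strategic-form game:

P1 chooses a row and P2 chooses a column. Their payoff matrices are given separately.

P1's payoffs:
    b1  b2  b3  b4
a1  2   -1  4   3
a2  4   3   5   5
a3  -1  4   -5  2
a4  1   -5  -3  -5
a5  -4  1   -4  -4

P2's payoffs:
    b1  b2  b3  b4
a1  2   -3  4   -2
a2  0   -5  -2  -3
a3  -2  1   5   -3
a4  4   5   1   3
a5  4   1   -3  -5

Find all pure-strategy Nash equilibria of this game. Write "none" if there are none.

(a1, b1): P1 can switch to a2 (2 → 4). Not NE.
(a1, b2): P1 can switch to a2 (-1 → 3). Not NE.
(a1, b3): P1 can switch to a2 (4 → 5). Not NE.
(a1, b4): P1 can switch to a2 (3 → 5). Not NE.
(a2, b1): P1 gets 4, best alternative 2; P2 gets 0, best alternative -2. No profitable deviation — NE.
(a2, b2): P1 can switch to a3 (3 → 4). Not NE.
(a2, b3): P2 can switch to b1 (-2 → 0). Not NE.
(a2, b4): P2 can switch to b1 (-3 → 0). Not NE.
(a3, b1): P1 can switch to a1 (-1 → 2). Not NE.
(The remaining 11 profiles each have a profitable deviation by the same check.)

The unique pure-strategy Nash equilibrium is (a2, b1).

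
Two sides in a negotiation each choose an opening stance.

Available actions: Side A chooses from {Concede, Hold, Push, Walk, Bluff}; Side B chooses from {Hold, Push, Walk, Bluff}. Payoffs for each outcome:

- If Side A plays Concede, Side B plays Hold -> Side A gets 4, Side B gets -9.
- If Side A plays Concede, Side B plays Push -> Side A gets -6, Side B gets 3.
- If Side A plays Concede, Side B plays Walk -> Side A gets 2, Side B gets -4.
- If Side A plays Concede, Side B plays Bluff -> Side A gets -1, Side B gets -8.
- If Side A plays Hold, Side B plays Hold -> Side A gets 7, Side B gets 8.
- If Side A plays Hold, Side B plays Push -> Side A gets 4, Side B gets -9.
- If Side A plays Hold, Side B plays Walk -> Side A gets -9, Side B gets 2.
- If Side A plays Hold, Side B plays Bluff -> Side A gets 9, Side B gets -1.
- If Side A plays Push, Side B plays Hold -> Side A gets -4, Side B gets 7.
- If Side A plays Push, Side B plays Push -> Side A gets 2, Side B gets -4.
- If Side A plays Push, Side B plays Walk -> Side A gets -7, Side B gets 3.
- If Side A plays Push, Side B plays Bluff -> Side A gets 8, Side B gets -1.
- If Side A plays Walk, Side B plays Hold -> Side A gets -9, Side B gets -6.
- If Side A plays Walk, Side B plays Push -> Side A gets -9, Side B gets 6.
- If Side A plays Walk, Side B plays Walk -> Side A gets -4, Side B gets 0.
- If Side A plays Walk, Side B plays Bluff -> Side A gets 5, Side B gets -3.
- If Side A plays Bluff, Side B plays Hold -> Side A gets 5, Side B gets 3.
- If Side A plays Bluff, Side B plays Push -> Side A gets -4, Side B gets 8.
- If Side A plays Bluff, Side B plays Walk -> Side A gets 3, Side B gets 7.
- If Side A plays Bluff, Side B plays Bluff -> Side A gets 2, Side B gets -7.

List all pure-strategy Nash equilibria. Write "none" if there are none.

Pure NE: (Hold, Hold)

For each strategy profile, look for a profitable unilateral deviation.
(Concede, Hold): Side A can switch to Hold (4 → 7). Not NE.
(Concede, Push): Side A can switch to Hold (-6 → 4). Not NE.
(Concede, Walk): Side A can switch to Bluff (2 → 3). Not NE.
(Concede, Bluff): Side A can switch to Hold (-1 → 9). Not NE.
(Hold, Hold): Side A gets 7, best alternative 5; Side B gets 8, best alternative 2. No profitable deviation — NE.
(Hold, Push): Side B can switch to Hold (-9 → 8). Not NE.
(Hold, Walk): Side A can switch to Concede (-9 → 2). Not NE.
(The remaining 13 profiles each have a profitable deviation by the same check.)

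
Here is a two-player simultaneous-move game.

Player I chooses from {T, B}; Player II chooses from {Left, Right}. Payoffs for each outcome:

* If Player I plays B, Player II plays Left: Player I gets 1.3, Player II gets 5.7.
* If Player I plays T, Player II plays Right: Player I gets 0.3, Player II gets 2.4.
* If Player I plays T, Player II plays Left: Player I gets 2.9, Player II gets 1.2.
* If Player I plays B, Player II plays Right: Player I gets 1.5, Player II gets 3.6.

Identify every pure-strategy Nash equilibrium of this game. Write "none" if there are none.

There is no pure-strategy Nash equilibrium.

Player I against Left: payoffs 2.9, 1.3 → best response T.
Player I against Right: payoffs 0.3, 1.5 → best response B.
Player II against T: payoffs 1.2, 2.4 → best response Right.
Player II against B: payoffs 5.7, 3.6 → best response Left.
No profile is a mutual best response for all players.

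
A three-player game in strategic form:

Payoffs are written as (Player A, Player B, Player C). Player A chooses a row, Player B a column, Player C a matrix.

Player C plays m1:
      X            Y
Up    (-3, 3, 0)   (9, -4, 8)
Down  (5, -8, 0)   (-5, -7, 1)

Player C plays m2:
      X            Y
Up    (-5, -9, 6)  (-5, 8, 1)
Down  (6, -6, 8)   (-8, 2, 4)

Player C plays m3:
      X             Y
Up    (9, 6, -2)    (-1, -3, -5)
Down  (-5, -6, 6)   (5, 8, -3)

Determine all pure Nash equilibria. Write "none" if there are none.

Mark each player's best response to every combination of opponents' strategies; a profile where every player is best-responding is a pure Nash equilibrium.
Player A against (X, m1): payoffs -3, 5 → best response Down.
Player A against (X, m2): payoffs -5, 6 → best response Down.
Player A against (X, m3): payoffs 9, -5 → best response Up.
Player A against (Y, m1): payoffs 9, -5 → best response Up.
Player A against (Y, m2): payoffs -5, -8 → best response Up.
Player A against (Y, m3): payoffs -1, 5 → best response Down.
Player B against (Up, m1): payoffs 3, -4 → best response X.
Player B against (Up, m2): payoffs -9, 8 → best response Y.
Player B against (Up, m3): payoffs 6, -3 → best response X.
Player B against (Down, m1): payoffs -8, -7 → best response Y.
Player B against (Down, m2): payoffs -6, 2 → best response Y.
Player B against (Down, m3): payoffs -6, 8 → best response Y.
Player C against (Up, X): payoffs 0, 6, -2 → best response m2.
Player C against (Up, Y): payoffs 8, 1, -5 → best response m1.
Player C against (Down, X): payoffs 0, 8, 6 → best response m2.
Player C against (Down, Y): payoffs 1, 4, -3 → best response m2.
No profile is a mutual best response for all players.

There is no pure-strategy Nash equilibrium.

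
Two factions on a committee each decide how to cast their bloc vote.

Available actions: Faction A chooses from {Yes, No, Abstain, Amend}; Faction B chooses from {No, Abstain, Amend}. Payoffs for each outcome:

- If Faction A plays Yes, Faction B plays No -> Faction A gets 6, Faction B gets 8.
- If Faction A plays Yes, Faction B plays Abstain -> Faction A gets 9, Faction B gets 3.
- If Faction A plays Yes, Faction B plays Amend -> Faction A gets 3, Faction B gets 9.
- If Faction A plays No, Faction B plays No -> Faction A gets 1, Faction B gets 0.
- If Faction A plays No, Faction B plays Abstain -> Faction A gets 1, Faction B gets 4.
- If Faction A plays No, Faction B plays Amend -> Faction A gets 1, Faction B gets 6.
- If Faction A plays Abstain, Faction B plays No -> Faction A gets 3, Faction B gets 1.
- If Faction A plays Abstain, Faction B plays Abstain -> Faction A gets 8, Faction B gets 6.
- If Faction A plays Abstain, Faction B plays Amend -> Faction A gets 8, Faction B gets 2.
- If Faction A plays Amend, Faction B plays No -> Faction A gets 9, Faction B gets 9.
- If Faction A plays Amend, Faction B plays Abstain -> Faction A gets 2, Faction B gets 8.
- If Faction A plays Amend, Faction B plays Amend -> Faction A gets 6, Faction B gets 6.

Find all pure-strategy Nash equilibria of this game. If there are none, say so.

(Amend, No)

For each player, find the best response to each opponent profile; mutual best responses are the pure NE.
Faction A against No: payoffs 6, 1, 3, 9 → best response Amend.
Faction A against Abstain: payoffs 9, 1, 8, 2 → best response Yes.
Faction A against Amend: payoffs 3, 1, 8, 6 → best response Abstain.
Faction B against Yes: payoffs 8, 3, 9 → best response Amend.
Faction B against No: payoffs 0, 4, 6 → best response Amend.
Faction B against Abstain: payoffs 1, 6, 2 → best response Abstain.
Faction B against Amend: payoffs 9, 8, 6 → best response No.
Mutual best responses: (Amend, No).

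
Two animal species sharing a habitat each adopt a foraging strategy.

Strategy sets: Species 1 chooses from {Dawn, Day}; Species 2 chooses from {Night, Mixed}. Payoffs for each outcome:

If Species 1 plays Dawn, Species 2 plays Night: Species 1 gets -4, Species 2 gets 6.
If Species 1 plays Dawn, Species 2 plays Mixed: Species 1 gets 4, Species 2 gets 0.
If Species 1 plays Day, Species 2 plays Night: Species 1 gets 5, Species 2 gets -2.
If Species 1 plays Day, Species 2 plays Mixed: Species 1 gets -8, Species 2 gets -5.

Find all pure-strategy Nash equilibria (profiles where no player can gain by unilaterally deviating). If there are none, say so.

The unique pure-strategy Nash equilibrium is (Day, Night).

For each player, find the best response to each opponent profile; mutual best responses are the pure NE.
Species 1 against Night: payoffs -4, 5 → best response Day.
Species 1 against Mixed: payoffs 4, -8 → best response Dawn.
Species 2 against Dawn: payoffs 6, 0 → best response Night.
Species 2 against Day: payoffs -2, -5 → best response Night.
Mutual best responses: (Day, Night).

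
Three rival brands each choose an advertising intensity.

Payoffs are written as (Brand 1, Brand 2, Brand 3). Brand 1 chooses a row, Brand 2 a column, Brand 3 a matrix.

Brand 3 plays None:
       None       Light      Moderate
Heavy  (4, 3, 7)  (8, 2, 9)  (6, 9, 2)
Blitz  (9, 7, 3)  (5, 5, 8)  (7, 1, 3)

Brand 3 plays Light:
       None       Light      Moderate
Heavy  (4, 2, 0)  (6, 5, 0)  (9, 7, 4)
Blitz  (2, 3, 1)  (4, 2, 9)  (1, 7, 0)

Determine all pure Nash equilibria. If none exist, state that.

(Heavy, None, None): Brand 1 can switch to Blitz (4 → 9). Not NE.
(Heavy, None, Light): Brand 2 can switch to Light (2 → 5). Not NE.
(Heavy, Light, None): Brand 2 can switch to None (2 → 3). Not NE.
(Heavy, Light, Light): Brand 2 can switch to Moderate (5 → 7). Not NE.
(Heavy, Moderate, None): Brand 1 can switch to Blitz (6 → 7). Not NE.
(Heavy, Moderate, Light): Brand 1 gets 9, best alternative 1; Brand 2 gets 7, best alternative 5; Brand 3 gets 4, best alternative 2. No profitable deviation — NE.
(Blitz, None, None): Brand 1 gets 9, best alternative 4; Brand 2 gets 7, best alternative 5; Brand 3 gets 3, best alternative 1. No profitable deviation — NE.
(Blitz, None, Light): Brand 1 can switch to Heavy (2 → 4). Not NE.
(The remaining 4 profiles each have a profitable deviation by the same check.)

Pure-strategy Nash equilibria: (Heavy, Moderate, Light) and (Blitz, None, None)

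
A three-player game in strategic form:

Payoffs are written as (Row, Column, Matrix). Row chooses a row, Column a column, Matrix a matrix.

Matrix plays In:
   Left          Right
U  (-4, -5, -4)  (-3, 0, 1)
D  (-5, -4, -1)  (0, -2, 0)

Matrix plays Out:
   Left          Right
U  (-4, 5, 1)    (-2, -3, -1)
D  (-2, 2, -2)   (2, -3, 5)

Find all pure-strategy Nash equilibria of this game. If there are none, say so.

none

For each player, find the best response to each opponent profile; mutual best responses are the pure NE.
Row against (Left, In): payoffs -4, -5 → best response U.
Row against (Left, Out): payoffs -4, -2 → best response D.
Row against (Right, In): payoffs -3, 0 → best response D.
Row against (Right, Out): payoffs -2, 2 → best response D.
Column against (U, In): payoffs -5, 0 → best response Right.
Column against (U, Out): payoffs 5, -3 → best response Left.
Column against (D, In): payoffs -4, -2 → best response Right.
Column against (D, Out): payoffs 2, -3 → best response Left.
Matrix against (U, Left): payoffs -4, 1 → best response Out.
Matrix against (U, Right): payoffs 1, -1 → best response In.
Matrix against (D, Left): payoffs -1, -2 → best response In.
Matrix against (D, Right): payoffs 0, 5 → best response Out.
No profile is a mutual best response for all players.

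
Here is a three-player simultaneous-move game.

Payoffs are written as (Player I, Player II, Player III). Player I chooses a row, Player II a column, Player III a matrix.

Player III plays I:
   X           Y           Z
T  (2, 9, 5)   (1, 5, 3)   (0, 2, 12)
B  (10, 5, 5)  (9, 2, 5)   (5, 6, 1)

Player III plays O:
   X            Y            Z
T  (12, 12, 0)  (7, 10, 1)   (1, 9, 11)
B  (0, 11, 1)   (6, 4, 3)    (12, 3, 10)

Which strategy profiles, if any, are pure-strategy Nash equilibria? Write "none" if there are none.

Player I against (X, I): payoffs 2, 10 → best response B.
Player I against (X, O): payoffs 12, 0 → best response T.
Player I against (Y, I): payoffs 1, 9 → best response B.
Player I against (Y, O): payoffs 7, 6 → best response T.
Player I against (Z, I): payoffs 0, 5 → best response B.
Player I against (Z, O): payoffs 1, 12 → best response B.
Player II against (T, I): payoffs 9, 5, 2 → best response X.
Player II against (T, O): payoffs 12, 10, 9 → best response X.
Player II against (B, I): payoffs 5, 2, 6 → best response Z.
Player II against (B, O): payoffs 11, 4, 3 → best response X.
Player III against (T, X): payoffs 5, 0 → best response I.
Player III against (T, Y): payoffs 3, 1 → best response I.
Player III against (T, Z): payoffs 12, 11 → best response I.
Player III against (B, X): payoffs 5, 1 → best response I.
Player III against (B, Y): payoffs 5, 3 → best response I.
Player III against (B, Z): payoffs 1, 10 → best response O.
No profile is a mutual best response for all players.

none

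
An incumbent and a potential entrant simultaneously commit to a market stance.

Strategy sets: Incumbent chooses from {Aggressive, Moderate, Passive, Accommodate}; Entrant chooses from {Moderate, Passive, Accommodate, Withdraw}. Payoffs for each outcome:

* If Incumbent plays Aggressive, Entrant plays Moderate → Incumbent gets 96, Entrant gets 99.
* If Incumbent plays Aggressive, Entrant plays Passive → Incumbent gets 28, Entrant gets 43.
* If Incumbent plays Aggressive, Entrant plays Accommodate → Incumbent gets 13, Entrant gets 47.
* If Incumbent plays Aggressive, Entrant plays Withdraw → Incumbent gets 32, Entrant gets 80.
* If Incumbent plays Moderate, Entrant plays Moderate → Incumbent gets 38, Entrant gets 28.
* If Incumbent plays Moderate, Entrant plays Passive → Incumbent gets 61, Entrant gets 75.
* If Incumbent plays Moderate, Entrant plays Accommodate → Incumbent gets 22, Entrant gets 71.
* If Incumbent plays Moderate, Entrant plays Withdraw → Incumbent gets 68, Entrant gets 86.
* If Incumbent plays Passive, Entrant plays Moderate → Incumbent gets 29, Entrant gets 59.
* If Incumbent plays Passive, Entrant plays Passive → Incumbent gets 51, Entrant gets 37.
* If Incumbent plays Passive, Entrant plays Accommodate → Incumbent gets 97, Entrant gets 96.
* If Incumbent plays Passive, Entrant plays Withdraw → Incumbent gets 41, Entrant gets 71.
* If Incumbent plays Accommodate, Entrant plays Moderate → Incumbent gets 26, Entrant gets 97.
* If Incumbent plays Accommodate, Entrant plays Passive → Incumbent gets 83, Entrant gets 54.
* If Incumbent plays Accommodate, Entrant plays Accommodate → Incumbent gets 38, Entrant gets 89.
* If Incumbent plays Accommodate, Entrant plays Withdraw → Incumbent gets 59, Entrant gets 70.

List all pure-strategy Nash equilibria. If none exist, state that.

Pure-strategy Nash equilibria: (Aggressive, Moderate) and (Moderate, Withdraw) and (Passive, Accommodate)

For each player, find the best response to each opponent profile; mutual best responses are the pure NE.
Incumbent against Moderate: payoffs 96, 38, 29, 26 → best response Aggressive.
Incumbent against Passive: payoffs 28, 61, 51, 83 → best response Accommodate.
Incumbent against Accommodate: payoffs 13, 22, 97, 38 → best response Passive.
Incumbent against Withdraw: payoffs 32, 68, 41, 59 → best response Moderate.
Entrant against Aggressive: payoffs 99, 43, 47, 80 → best response Moderate.
Entrant against Moderate: payoffs 28, 75, 71, 86 → best response Withdraw.
Entrant against Passive: payoffs 59, 37, 96, 71 → best response Accommodate.
Entrant against Accommodate: payoffs 97, 54, 89, 70 → best response Moderate.
Mutual best responses: (Aggressive, Moderate); (Moderate, Withdraw); (Passive, Accommodate).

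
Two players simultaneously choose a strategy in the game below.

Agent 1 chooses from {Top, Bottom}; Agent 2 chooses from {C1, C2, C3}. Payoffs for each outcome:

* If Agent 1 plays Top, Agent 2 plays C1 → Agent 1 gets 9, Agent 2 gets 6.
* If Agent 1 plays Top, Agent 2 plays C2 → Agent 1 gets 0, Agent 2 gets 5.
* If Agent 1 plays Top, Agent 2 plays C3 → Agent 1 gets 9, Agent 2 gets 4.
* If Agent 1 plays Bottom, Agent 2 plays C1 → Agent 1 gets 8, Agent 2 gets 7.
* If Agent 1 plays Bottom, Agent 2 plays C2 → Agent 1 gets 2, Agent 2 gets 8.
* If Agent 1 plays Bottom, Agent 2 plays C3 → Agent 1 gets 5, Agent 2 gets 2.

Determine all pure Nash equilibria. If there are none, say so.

Pure-strategy Nash equilibria: (Top, C1); (Bottom, C2)

For each strategy profile, look for a profitable unilateral deviation.
(Top, C1): Agent 1 gets 9, best alternative 8; Agent 2 gets 6, best alternative 5. No profitable deviation — NE.
(Top, C2): Agent 1 can switch to Bottom (0 → 2). Not NE.
(Top, C3): Agent 2 can switch to C1 (4 → 6). Not NE.
(Bottom, C1): Agent 1 can switch to Top (8 → 9). Not NE.
(Bottom, C2): Agent 1 gets 2, best alternative 0; Agent 2 gets 8, best alternative 7. No profitable deviation — NE.
(Bottom, C3): Agent 1 can switch to Top (5 → 9). Not NE.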